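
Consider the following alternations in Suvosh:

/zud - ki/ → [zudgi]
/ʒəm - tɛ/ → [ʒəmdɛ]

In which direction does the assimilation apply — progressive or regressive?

progressive

The segment that alternates is /k/, which surfaces as [g] when adjacent to /d/.
/k/ is voiceless while /d/ is voiced; the output [g] is voiced, matching the trigger — so the feature that spreads is voicing.
The other alternating form patterns the same way: /t/ → [d] after /m/ (voiceless → voiced, matching voiced) — only voicing changes, and always toward the preceding segment.
The trigger is the preceding segment, so the direction is progressive (perseverative).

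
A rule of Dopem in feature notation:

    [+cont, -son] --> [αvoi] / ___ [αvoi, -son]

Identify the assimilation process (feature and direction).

The shared variable α links the value of [voi] on the target to the same value on the neighbouring segment, so voicing is the feature that assimilates.
The conditioning segment sits to the right of the focus bar, meaning the trigger follows the segment that changes — regressive assimilation.

regressive voicing assimilation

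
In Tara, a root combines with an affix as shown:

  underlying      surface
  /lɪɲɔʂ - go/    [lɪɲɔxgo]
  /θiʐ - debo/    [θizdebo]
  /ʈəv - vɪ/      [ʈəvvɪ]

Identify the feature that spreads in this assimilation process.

Comparing underlying and surface forms, /ʂ/ → [x] is the alternation; the neighbouring /g/ is constant.
The change retroflex → velar matches the place of the following /g/, identifying this as place assimilation.
Checking the remaining alternation: /ʐ/ → [z] before /d/ (retroflex → alveolar, matching alveolar) — only place changes, and always toward the following segment.
Nothing changes in [ʈəvvɪ]: there the adjacent consonants already agree in place (/v/ and /v/ are both labiodental), so this form is consistent with the same rule.

place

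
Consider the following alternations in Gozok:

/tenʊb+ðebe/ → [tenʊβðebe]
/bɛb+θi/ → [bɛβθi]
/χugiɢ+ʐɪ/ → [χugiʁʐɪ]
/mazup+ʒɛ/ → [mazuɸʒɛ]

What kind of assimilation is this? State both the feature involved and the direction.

Comparing underlying and surface forms, /b/ → [β] is the alternation; the neighbouring /ð/ is constant.
The change stop → fricative matches the manner of the following /ð/, identifying this as manner assimilation.
Place and voice are unchanged, so the assimilation is partial, not total.
The same holds elsewhere in the data: /b/ → [β] before /θ/ (stop → fricative, matching a fricative); /ɢ/ → [ʁ] before /ʐ/ (stop → fricative, matching a fricative); /p/ → [ɸ] before /ʒ/ (stop → fricative, matching a fricative) — only manner changes, and always toward the following segment.
Since the segment that changes precedes the conditioning segment, the assimilation is regressive.

regressive manner assimilation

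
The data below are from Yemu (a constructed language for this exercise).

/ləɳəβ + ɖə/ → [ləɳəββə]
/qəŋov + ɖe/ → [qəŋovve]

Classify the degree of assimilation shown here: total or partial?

Comparing underlying and surface forms, /ɖ/ → [β] is the alternation; the neighbouring /β/ is constant.
The output [β] is identical to the trigger /β/ — every feature (place, manner, voicing) has been copied — so this is total assimilation.
The remaining alternation confirms this: /ɖ/ → [v] after /v/ — in each case the output is a copy of the preceding consonant.

total assimilation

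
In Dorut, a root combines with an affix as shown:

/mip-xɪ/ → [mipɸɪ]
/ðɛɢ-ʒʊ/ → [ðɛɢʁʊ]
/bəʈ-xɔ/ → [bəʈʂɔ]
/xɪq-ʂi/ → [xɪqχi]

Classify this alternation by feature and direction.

progressive place assimilation

Underlying /x/ is realised as [ɸ] next to /p/; /p/ itself does not change.
The change velar → bilabial matches the place of the preceding /p/, identifying this as place assimilation.
Manner and voice are unchanged, so the assimilation is partial, not total.
Checking the remaining alternations: /ʒ/ → [ʁ] after /ɢ/ (postalveolar → uvular, matching uvular); /x/ → [ʂ] after /ʈ/ (velar → retroflex, matching retroflex); /ʂ/ → [χ] after /q/ (retroflex → uvular, matching uvular) — only place changes, and always toward the preceding segment.
Since the segment that changes follows the conditioning segment, the assimilation is progressive.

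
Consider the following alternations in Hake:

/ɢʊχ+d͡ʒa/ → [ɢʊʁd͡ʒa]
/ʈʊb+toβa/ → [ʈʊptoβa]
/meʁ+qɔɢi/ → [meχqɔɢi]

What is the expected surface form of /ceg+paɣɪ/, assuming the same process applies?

[cekpaɣɪ]

The data show regressive voicing assimilation: /χ/ → [ʁ] before /d͡ʒ/; /b/ → [p] before /t/; /ʁ/ → [χ] before /q/. In each pair only voicing changes, matching the following consonant, while place and manner stay constant.
/g/ is a voiced velar stop. The following trigger /p/ is voiceless, so /g/ must become voiceless as well.
Changing only its voicing to voiceless gives [k] — the voiceless velar stop.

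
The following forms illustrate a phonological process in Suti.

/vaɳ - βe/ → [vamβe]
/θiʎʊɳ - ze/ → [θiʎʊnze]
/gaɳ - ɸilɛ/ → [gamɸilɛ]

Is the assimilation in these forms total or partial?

partial assimilation

The segment that alternates is /ɳ/, which surfaces as [m] when adjacent to /β/.
/ɳ/ is retroflex while /β/ is bilabial; the output [m] is bilabial, matching the trigger — so the feature that spreads is place.
Manner and voice are unchanged, so the assimilation is partial, not total.
Checking the remaining alternations: /ɳ/ → [n] before /z/ (retroflex → alveolar, matching alveolar); /ɳ/ → [m] before /ɸ/ (retroflex → bilabial, matching bilabial) — only place changes, and always toward the following segment.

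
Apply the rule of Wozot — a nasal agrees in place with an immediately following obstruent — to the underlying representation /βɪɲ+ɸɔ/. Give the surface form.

/ɲ/ is a voiced palatal nasal. The following trigger /ɸ/ is bilabial, so /ɲ/ must become bilabial as well.
Changing only its place to bilabial gives [m] — the voiced bilabial nasal.

[βɪmɸɔ]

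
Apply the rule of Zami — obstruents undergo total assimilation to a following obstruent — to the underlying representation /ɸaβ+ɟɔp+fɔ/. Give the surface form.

[ɸaɟɟɔffɔ]

/β/ is the segment targeted by the rule; it sits immediately before /ɟ/, so it assimilates completely and surfaces as [ɟ].
The same rule applies at the second boundary: /p/ → [f] next to /f/.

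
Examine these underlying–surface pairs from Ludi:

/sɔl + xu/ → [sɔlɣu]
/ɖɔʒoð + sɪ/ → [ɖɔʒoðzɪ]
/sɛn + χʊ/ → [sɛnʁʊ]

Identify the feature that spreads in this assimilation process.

voicing

The segment that alternates is /x/, which surfaces as [ɣ] when adjacent to /l/.
/x/ is voiceless while /l/ is voiced; the output [ɣ] is voiced, matching the trigger — so the feature that spreads is voicing.
The same holds elsewhere in the data: /s/ → [z] after /ð/ (voiceless → voiced, matching voiced); /χ/ → [ʁ] after /n/ (voiceless → voiced, matching voiced) — only voicing changes, and always toward the preceding segment.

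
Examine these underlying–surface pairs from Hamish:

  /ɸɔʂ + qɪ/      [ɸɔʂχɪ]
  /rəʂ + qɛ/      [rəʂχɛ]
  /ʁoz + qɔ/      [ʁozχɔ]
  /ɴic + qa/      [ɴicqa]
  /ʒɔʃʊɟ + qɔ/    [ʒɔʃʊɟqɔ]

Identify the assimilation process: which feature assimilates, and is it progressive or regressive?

Comparing underlying and surface forms, /q/ → [χ] is the alternation; the neighbouring /ʂ/ is constant.
The change stop → fricative matches the manner of the preceding /ʂ/, identifying this as manner assimilation.
Place and voice are unchanged, so the assimilation is partial, not total.
Checking the remaining alternation: /q/ → [χ] after /z/ (stop → fricative, matching a fricative) — only manner changes, and always toward the preceding segment.
Nothing changes in [ɴicqa], [ʒɔʃʊɟqɔ]: there the adjacent consonants already agree in manner (/q/ and /c/ are both stops; /q/ and /ɟ/ are both stops), so these forms are consistent with the same rule.
Since the segment that changes follows the conditioning segment, the assimilation is progressive.

progressive manner assimilation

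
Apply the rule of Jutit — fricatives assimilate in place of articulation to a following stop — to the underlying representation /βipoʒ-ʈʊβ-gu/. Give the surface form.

[βipoʐʈʊɣgu]

/ʒ/ is a voiced postalveolar fricative. The following trigger /ʈ/ is retroflex, so /ʒ/ must become retroflex as well.
Changing only its place to retroflex gives [ʐ] — the voiced retroflex fricative.
The same rule applies at the second boundary: /β/ → [ɣ] next to /g/.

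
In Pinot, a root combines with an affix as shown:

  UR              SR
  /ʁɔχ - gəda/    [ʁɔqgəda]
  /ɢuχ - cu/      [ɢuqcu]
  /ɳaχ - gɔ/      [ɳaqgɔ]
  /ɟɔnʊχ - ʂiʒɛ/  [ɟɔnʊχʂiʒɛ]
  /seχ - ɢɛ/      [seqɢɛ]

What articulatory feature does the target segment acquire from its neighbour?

manner

Underlying /χ/ is realised as [q] next to /g/; /g/ itself does not change.
The change fricative → stop matches the manner of the following /g/, identifying this as manner assimilation.
The same holds elsewhere in the data: /χ/ → [q] before /c/ (fricative → stop, matching a stop); /χ/ → [q] before /ɢ/ (fricative → stop, matching a stop) — only manner changes, and always toward the following segment.
No alternation appears in [ɟɔnʊχʂiʒɛ]: there the adjacent consonants already agree in manner (/χ/ and /ʂ/ are both fricatives), so this form is consistent with the same rule.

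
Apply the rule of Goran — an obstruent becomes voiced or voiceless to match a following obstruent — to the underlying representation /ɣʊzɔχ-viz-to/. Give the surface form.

/χ/ is a voiceless uvular fricative. The following trigger /v/ is voiced, so /χ/ must become voiced as well.
A voiced uvular fricative is [ʁ], so the surface segment is [ʁ].
The same rule applies at the second boundary: /z/ → [s] next to /t/.

[ɣʊzɔʁvisto]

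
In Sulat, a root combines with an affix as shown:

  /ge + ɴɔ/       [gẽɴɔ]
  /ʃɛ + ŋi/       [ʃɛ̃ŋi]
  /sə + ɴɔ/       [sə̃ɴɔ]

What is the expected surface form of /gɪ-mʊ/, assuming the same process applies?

The data show regressive nasality assimilation (vowel nasalisation): /e/ → [ẽ] before /ɴ/; /ɛ/ → [ɛ̃] before /ŋ/; /ə/ → [ə̃] before /ɴ/ — a vowel is nasalised by an immediately following nasal consonant.
The vowel /ɪ/ is adjacent to the following nasal /m/, so it acquires [+nasal] and surfaces as [ɪ̃].

[gɪ̃mʊ]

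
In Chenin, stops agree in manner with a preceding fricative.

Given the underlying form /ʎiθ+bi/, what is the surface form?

[ʎiθβi]

/b/ is a voiced bilabial stop. The preceding trigger /θ/ is a fricative, so /b/ must become a fricative as well.
The voiced bilabial fricative is [β], so /b/ → [β].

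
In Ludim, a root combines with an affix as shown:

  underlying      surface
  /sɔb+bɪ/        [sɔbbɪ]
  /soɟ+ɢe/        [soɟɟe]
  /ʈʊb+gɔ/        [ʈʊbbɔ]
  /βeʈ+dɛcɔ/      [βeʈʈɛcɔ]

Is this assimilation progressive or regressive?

The segment that alternates is /ɢ/, which surfaces as [ɟ] when adjacent to /ɟ/.
The output [ɟ] is identical to the trigger /ɟ/ — every feature (place, manner, voicing) has been copied — so this is total assimilation.
The other forms behave the same way: /g/ → [b] after /b/; /d/ → [ʈ] after /ʈ/ — in each case the output is a copy of the preceding consonant.
In [sɔbbɪ] the two consonants at the boundary are already identical (/b/ + /b/), so the rule applies vacuously and nothing changes.
Since the segment that changes follows the conditioning segment, the assimilation is progressive.

progressive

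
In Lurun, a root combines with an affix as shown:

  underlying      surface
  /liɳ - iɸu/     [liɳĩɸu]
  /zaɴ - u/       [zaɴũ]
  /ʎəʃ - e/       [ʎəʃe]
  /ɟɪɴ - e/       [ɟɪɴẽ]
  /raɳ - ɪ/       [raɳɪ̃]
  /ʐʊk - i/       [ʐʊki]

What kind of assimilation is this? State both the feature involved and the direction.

The vowel /i/ surfaces as nasalised [ĩ] next to the preceding nasal /ɳ/ — it has acquired the [+nasal] feature of its neighbour.
Likewise in the remaining data: /u/ → [ũ] after /ɴ/; /e/ → [ẽ] after /ɴ/; /ɪ/ → [ɪ̃] after /ɳ/ — each time a vowel is nasalised next to a preceding nasal.
No change occurs in [ʎəʃe], [ʐʊki] because the vowel at the boundary is adjacent to an oral consonant, not a nasal (/e/ next to /ʃ/; /i/ next to /k/).
Because the conditioning nasal is to the left of the vowel that changes, the process is progressive (perseverative).

progressive nasality assimilation (vowel nasalisation)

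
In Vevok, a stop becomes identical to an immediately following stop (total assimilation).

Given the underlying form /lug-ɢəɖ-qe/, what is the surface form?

[luɢɢəqqe]

/g/ is the segment targeted by the rule; it sits immediately before /ɢ/, so it assimilates completely and surfaces as [ɢ].
At the second juncture, /ɖ/ likewise becomes [q] adjacent to /q/.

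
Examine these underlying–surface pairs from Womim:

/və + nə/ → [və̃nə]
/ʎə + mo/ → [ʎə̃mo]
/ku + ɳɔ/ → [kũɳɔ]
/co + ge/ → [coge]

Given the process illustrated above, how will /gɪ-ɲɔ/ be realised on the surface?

The data show regressive nasality assimilation (vowel nasalisation): /ə/ → [ə̃] before /n/; /ə/ → [ə̃] before /m/; /u/ → [ũ] before /ɳ/ — a vowel is nasalised by an immediately following nasal consonant.
No change occurs in [coge] because the vowel at the boundary is adjacent to an oral consonant, not a nasal (/o/ next to /g/).
The vowel /ɪ/ is adjacent to the following nasal /ɲ/, so it acquires [+nasal] and surfaces as [ɪ̃].

[gɪ̃ɲɔ]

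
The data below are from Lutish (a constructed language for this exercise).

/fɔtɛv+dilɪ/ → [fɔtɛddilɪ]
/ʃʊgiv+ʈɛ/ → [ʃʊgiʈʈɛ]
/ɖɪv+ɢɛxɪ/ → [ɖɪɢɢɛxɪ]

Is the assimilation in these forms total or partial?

total assimilation

Underlying /v/ is realised as [d] next to /d/; /d/ itself does not change.
The output [d] is identical to the trigger /d/ — every feature (place, manner, voicing) has been copied — so this is total assimilation.
The other forms behave the same way: /v/ → [ʈ] before /ʈ/; /v/ → [ɢ] before /ɢ/ — in each case the output is a copy of the following consonant.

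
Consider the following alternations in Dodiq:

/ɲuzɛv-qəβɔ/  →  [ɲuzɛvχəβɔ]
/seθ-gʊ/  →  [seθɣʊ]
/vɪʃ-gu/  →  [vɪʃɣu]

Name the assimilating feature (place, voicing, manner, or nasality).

manner

The segment that alternates is /q/, which surfaces as [χ] when adjacent to /v/.
/q/ is a stop while /v/ is a fricative; the output [χ] is a fricative, matching the trigger — so the feature that spreads is manner.
Checking the remaining alternations: /g/ → [ɣ] after /θ/ (stop → fricative, matching a fricative); /g/ → [ɣ] after /ʃ/ (stop → fricative, matching a fricative) — only manner changes, and always toward the preceding segment.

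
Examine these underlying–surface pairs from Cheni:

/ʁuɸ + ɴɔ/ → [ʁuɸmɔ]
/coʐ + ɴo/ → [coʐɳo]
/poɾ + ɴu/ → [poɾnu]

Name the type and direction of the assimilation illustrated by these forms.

progressive place assimilation

Comparing underlying and surface forms, /ɴ/ → [m] is the alternation; the neighbouring /ɸ/ is constant.
/ɴ/ is uvular while /ɸ/ is bilabial; the output [m] is bilabial, matching the trigger — so the feature that spreads is place.
Manner and voice are unchanged, so the assimilation is partial, not total.
The same holds elsewhere in the data: /ɴ/ → [ɳ] after /ʐ/ (uvular → retroflex, matching retroflex); /ɴ/ → [n] after /ɾ/ (uvular → alveolar, matching alveolar) — only place changes, and always toward the preceding segment.
Since the segment that changes follows the conditioning segment, the assimilation is progressive.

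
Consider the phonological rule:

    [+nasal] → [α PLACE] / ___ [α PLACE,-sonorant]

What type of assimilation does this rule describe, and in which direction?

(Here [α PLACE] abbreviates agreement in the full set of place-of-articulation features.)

regressive place assimilation

The rule copies the place features (abbreviated [PLACE]) from the environment onto the target, so the assimilating feature is place.
The conditioning segment sits to the right of the focus bar, meaning the trigger follows the segment that changes — regressive assimilation.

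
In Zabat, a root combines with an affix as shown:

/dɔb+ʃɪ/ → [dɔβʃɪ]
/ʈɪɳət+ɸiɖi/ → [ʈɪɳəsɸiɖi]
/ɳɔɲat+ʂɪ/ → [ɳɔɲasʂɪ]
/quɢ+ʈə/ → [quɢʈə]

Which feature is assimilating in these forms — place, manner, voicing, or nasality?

The segment that alternates is /b/, which surfaces as [β] when adjacent to /ʃ/.
The change stop → fricative matches the manner of the following /ʃ/, identifying this as manner assimilation.
The other alternating forms pattern the same way: /t/ → [s] before /ɸ/ (stop → fricative, matching a fricative); /t/ → [s] before /ʂ/ (stop → fricative, matching a fricative) — only manner changes, and always toward the following segment.
No alternation appears in [quɢʈə]: there the adjacent consonants already agree in manner (/ɢ/ and /ʈ/ are both stops), so this form is consistent with the same rule.

manner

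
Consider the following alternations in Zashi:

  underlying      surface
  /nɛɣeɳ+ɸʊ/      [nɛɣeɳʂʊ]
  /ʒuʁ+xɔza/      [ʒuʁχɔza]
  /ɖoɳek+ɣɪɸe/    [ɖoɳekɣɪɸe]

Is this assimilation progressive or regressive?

progressive

Comparing underlying and surface forms, /ɸ/ → [ʂ] is the alternation; the neighbouring /ɳ/ is constant.
/ɸ/ is bilabial while /ɳ/ is retroflex; the output [ʂ] is retroflex, matching the trigger — so the feature that spreads is place.
Checking the remaining alternation: /x/ → [χ] after /ʁ/ (velar → uvular, matching uvular) — only place changes, and always toward the preceding segment.
No alternation appears in [ɖoɳekɣɪɸe]: there the adjacent consonants already agree in place (/ɣ/ and /k/ are both velar), so this form is consistent with the same rule.
The trigger is the preceding segment, so the direction is progressive (perseverative).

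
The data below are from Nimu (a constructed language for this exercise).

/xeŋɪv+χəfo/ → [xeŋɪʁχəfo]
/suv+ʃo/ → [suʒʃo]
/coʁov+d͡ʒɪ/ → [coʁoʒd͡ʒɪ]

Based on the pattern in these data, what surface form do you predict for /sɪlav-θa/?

[sɪlaðθa]

The data show regressive place assimilation: /v/ → [ʁ] before /χ/; /v/ → [ʒ] before /ʃ/; /v/ → [ʒ] before /d͡ʒ/. In each pair only place changes, matching the following consonant, while manner and voice stay constant.
/v/ is a voiced labiodental fricative. The following trigger /θ/ is dental, so /v/ must become dental as well.
A voiced dental fricative is [ð], so the surface segment is [ð].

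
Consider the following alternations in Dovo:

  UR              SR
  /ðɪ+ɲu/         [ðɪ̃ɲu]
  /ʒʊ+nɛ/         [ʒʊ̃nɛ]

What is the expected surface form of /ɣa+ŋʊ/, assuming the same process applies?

[ɣãŋʊ]

The data show regressive nasality assimilation (vowel nasalisation): /ɪ/ → [ɪ̃] before /ɲ/; /ʊ/ → [ʊ̃] before /n/ — a vowel is nasalised by an immediately following nasal consonant.
/a/ sits next to the nasal /ŋ/ and is therefore nasalised to [ã].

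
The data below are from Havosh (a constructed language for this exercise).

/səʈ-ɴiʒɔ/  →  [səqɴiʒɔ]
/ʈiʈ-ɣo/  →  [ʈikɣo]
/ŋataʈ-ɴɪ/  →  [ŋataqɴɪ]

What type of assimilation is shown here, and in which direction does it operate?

Underlying /ʈ/ is realised as [q] next to /ɴ/; /ɴ/ itself does not change.
The change retroflex → uvular matches the place of the following /ɴ/, identifying this as place assimilation.
Manner and voice are unchanged, so the assimilation is partial, not total.
The other alternating form patterns the same way: /ʈ/ → [k] before /ɣ/ (retroflex → velar, matching velar) — only place changes, and always toward the following segment.
The trigger is the following segment, so the direction is regressive (anticipatory).

regressive place assimilation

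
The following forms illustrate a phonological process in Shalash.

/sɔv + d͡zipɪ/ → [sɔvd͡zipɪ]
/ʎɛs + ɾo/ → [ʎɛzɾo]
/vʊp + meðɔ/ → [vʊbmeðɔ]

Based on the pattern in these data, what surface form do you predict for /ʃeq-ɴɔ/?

[ʃeɢɴɔ]

The data show regressive voicing assimilation: /s/ → [z] before /ɾ/; /p/ → [b] before /m/. In each pair only voicing changes, matching the following consonant, while place and manner stay constant.
No alternation appears in [sɔvd͡zipɪ]: there the adjacent consonants already agree in voicing (/v/ and /d͡z/ are both voiced), so this form is consistent with the same rule.
The rule targets /q/ (voiceless uvular stop), which sits before the trigger /ɴ/ (voiced).
A voiced uvular stop is [ɢ], so the surface segment is [ɢ].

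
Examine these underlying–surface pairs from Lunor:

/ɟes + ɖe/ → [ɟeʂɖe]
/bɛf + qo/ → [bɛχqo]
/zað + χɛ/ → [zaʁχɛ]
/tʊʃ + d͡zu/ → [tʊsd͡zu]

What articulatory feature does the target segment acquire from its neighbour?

place

The segment that alternates is /s/, which surfaces as [ʂ] when adjacent to /ɖ/.
The change alveolar → retroflex matches the place of the following /ɖ/, identifying this as place assimilation.
The other alternating forms pattern the same way: /f/ → [χ] before /q/ (labiodental → uvular, matching uvular); /ð/ → [ʁ] before /χ/ (dental → uvular, matching uvular); /ʃ/ → [s] before /d͡z/ (postalveolar → alveolar, matching alveolar) — only place changes, and always toward the following segment.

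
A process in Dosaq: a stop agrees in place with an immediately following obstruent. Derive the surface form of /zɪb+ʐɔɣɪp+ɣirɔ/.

/b/ is a voiced bilabial stop. The following trigger /ʐ/ is retroflex, so /b/ must become retroflex as well.
The voiced retroflex stop is [ɖ], so /b/ → [ɖ].
The same rule applies at the second boundary: /p/ → [k] next to /ɣ/.

[zɪɖʐɔɣɪkɣirɔ]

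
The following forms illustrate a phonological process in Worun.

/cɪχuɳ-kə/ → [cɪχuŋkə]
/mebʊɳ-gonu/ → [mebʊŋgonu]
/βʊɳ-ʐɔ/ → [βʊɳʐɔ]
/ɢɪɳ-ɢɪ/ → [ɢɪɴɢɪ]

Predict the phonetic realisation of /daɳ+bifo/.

The data show regressive place assimilation: /ɳ/ → [ŋ] before /k/; /ɳ/ → [ŋ] before /g/; /ɳ/ → [ɴ] before /ɢ/. In each pair only place changes, matching the following consonant, while manner and voice stay constant.
No alternation appears in [βʊɳʐɔ]: there the adjacent consonants already agree in place (/ɳ/ and /ʐ/ are both retroflex), so this form is consistent with the same rule.
The rule targets /ɳ/ (voiced retroflex nasal), which sits before the trigger /b/ (bilabial).
The voiced bilabial nasal is [m], so /ɳ/ → [m].

[dambifo]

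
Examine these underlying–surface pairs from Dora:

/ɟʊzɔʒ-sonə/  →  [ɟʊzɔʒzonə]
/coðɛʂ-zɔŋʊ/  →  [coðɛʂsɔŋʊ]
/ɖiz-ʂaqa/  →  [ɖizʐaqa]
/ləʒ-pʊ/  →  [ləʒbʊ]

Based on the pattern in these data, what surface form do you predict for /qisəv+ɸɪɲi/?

[qisəvβɪɲi]

The data show progressive voicing assimilation: /s/ → [z] after /ʒ/; /z/ → [s] after /ʂ/; /ʂ/ → [ʐ] after /z/; /p/ → [b] after /ʒ/. In each pair only voicing changes, matching the preceding consonant, while place and manner stay constant.
The rule targets /ɸ/ (voiceless bilabial fricative), which sits after the trigger /v/ (voiced).
A voiced bilabial fricative is [β], so the surface segment is [β].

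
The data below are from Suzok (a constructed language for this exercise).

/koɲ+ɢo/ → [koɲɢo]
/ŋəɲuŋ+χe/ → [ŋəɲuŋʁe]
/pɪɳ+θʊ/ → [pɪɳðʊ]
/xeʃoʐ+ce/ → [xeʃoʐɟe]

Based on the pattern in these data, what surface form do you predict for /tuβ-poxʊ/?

The data show progressive voicing assimilation: /χ/ → [ʁ] after /ŋ/; /θ/ → [ð] after /ɳ/; /c/ → [ɟ] after /ʐ/. In each pair only voicing changes, matching the preceding consonant, while place and manner stay constant.
Nothing changes in [koɲɢo]: there the adjacent consonants already agree in voicing (/ɢ/ and /ɲ/ are both voiced), so this form is consistent with the same rule.
The rule targets /p/ (voiceless bilabial stop), which sits after the trigger /β/ (voiced).
Changing only its voicing to voiced gives [b] — the voiced bilabial stop.

[tuβboxʊ]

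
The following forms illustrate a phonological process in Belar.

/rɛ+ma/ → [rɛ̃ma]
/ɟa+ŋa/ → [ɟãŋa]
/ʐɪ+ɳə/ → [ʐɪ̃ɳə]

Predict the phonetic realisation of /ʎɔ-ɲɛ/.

[ʎɔ̃ɲɛ]

The data show regressive nasality assimilation (vowel nasalisation): /ɛ/ → [ɛ̃] before /m/; /a/ → [ã] before /ŋ/; /ɪ/ → [ɪ̃] before /ɳ/ — a vowel is nasalised by an immediately following nasal consonant.
/ɔ/ sits next to the nasal /ɲ/ and is therefore nasalised to [ɔ̃].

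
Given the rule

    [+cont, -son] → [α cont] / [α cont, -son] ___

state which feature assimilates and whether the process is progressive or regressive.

The shared variable α links the value of [cont] on the target to that of the neighbouring obstruent. [cont] distinguishes stops from fricatives — a manner-of-articulation feature — so this is manner assimilation.
The conditioning segment sits to the left of the focus bar, meaning the trigger precedes the segment that changes — progressive assimilation.

progressive manner assimilation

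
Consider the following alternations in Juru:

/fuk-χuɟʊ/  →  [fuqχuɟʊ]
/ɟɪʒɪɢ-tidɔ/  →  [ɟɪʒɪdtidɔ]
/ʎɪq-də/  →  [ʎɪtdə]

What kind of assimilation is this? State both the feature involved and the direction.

Comparing underlying and surface forms, /k/ → [q] is the alternation; the neighbouring /χ/ is constant.
The change velar → uvular matches the place of the following /χ/, identifying this as place assimilation.
Manner and voice are unchanged, so the assimilation is partial, not total.
The other alternating forms pattern the same way: /ɢ/ → [d] before /t/ (uvular → alveolar, matching alveolar); /q/ → [t] before /d/ (uvular → alveolar, matching alveolar) — only place changes, and always toward the following segment.
Since the segment that changes precedes the conditioning segment, the assimilation is regressive.

regressive place assimilation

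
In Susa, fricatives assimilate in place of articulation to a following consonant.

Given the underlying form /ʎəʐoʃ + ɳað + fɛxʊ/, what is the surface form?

[ʎəʐoʂɳavfɛxʊ]

The rule targets /ʃ/ (voiceless postalveolar fricative), which sits before the trigger /ɳ/ (retroflex).
The voiceless retroflex fricative is [ʂ], so /ʃ/ → [ʂ].
The same rule applies at the second boundary: /ð/ → [v] next to /f/.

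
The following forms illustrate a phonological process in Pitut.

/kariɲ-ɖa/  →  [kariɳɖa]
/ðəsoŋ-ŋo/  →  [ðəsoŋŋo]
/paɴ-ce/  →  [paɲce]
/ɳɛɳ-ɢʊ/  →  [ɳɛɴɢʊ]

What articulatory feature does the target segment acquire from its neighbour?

place

Underlying /ɲ/ is realised as [ɳ] next to /ɖ/; /ɖ/ itself does not change.
/ɲ/ is palatal while /ɖ/ is retroflex; the output [ɳ] is retroflex, matching the trigger — so the feature that spreads is place.
The same holds elsewhere in the data: /ɴ/ → [ɲ] before /c/ (uvular → palatal, matching palatal); /ɳ/ → [ɴ] before /ɢ/ (retroflex → uvular, matching uvular) — only place changes, and always toward the following segment.
No alternation appears in [ðəsoŋŋo]: there the adjacent consonants already agree in place (/ŋ/ and /ŋ/ are both velar), so this form is consistent with the same rule.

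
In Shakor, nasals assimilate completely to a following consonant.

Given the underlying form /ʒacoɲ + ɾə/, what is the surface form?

/ɲ/ is the segment targeted by the rule; it sits immediately before /ɾ/, so it assimilates completely and surfaces as [ɾ].

[ʒacoɾɾə]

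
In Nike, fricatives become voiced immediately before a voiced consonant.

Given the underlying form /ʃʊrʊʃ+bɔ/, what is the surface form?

[ʃʊrʊʒbɔ]

The rule targets /ʃ/ (voiceless postalveolar fricative), which sits before the trigger /b/ (voiced).
A voiced postalveolar fricative is [ʒ], so the surface segment is [ʒ].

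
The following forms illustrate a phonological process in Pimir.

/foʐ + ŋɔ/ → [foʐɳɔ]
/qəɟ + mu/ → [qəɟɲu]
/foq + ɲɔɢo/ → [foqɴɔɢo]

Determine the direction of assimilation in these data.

progressive

The segment that alternates is /ŋ/, which surfaces as [ɳ] when adjacent to /ʐ/.
The change velar → retroflex matches the place of the preceding /ʐ/, identifying this as place assimilation.
The same holds elsewhere in the data: /m/ → [ɲ] after /ɟ/ (bilabial → palatal, matching palatal); /ɲ/ → [ɴ] after /q/ (palatal → uvular, matching uvular) — only place changes, and always toward the preceding segment.
Since the segment that changes follows the conditioning segment, the assimilation is progressive.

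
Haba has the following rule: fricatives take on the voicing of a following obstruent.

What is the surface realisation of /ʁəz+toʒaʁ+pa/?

The rule targets /z/ (voiced alveolar fricative), which sits before the trigger /t/ (voiceless).
The voiceless alveolar fricative is [s], so /z/ → [s].
The same rule applies at the second boundary: /ʁ/ → [χ] next to /p/.

[ʁəstoʒaχpa]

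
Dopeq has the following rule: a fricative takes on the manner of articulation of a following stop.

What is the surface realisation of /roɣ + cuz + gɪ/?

The rule targets /ɣ/ (voiced velar fricative), which sits before the trigger /c/ (stop).
Changing only its manner to stop gives [g] — the voiced velar stop.
At the second juncture, /z/ likewise becomes [d] adjacent to /g/.

[rogcudgɪ]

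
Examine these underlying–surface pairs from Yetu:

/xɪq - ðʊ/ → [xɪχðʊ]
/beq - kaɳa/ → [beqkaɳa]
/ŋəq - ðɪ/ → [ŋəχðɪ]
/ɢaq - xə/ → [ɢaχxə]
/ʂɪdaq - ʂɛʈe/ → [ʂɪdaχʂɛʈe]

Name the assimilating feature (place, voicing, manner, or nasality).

manner

The segment that alternates is /q/, which surfaces as [χ] when adjacent to /ð/.
The change stop → fricative matches the manner of the following /ð/, identifying this as manner assimilation.
The same holds elsewhere in the data: /q/ → [χ] before /x/ (stop → fricative, matching a fricative); /q/ → [χ] before /ʂ/ (stop → fricative, matching a fricative) — only manner changes, and always toward the following segment.
Nothing changes in [beqkaɳa]: there the adjacent consonants already agree in manner (/q/ and /k/ are both stops), so this form is consistent with the same rule.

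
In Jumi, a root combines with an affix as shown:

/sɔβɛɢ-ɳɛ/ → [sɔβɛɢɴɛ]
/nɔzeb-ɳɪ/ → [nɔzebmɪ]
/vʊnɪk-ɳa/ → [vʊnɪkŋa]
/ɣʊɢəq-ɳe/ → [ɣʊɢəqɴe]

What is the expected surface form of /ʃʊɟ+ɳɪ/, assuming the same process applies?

[ʃʊɟɲɪ]

The data show progressive place assimilation: /ɳ/ → [ɴ] after /ɢ/; /ɳ/ → [m] after /b/; /ɳ/ → [ŋ] after /k/; /ɳ/ → [ɴ] after /q/. In each pair only place changes, matching the preceding consonant, while manner and voice stay constant.
The rule targets /ɳ/ (voiced retroflex nasal), which sits after the trigger /ɟ/ (palatal).
Changing only its place to palatal gives [ɲ] — the voiced palatal nasal.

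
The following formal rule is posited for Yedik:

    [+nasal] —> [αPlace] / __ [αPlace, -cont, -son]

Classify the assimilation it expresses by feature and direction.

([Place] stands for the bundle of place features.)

regressive place assimilation

The shared variable α links the value of the place features (abbreviated [Place]) on the target to the same value on the neighbouring segment, so place is the feature that assimilates.
Since the environment is written after the underscore, the trigger follows the target; the direction is regressive.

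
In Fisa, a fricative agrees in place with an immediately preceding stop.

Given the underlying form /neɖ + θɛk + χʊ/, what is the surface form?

The rule targets /θ/ (voiceless dental fricative), which sits after the trigger /ɖ/ (retroflex).
The voiceless retroflex fricative is [ʂ], so /θ/ → [ʂ].
At the second juncture, /χ/ likewise becomes [x] adjacent to /k/.

[neɖʂɛkxʊ]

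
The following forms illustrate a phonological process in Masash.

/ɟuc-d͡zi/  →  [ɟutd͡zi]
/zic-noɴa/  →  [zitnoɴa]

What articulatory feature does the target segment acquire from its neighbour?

place

Comparing underlying and surface forms, /c/ → [t] is the alternation; the neighbouring /d͡z/ is constant.
/c/ is palatal while /d͡z/ is alveolar; the output [t] is alveolar, matching the trigger — so the feature that spreads is place.
Checking the remaining alternation: /c/ → [t] before /n/ (palatal → alveolar, matching alveolar) — only place changes, and always toward the following segment.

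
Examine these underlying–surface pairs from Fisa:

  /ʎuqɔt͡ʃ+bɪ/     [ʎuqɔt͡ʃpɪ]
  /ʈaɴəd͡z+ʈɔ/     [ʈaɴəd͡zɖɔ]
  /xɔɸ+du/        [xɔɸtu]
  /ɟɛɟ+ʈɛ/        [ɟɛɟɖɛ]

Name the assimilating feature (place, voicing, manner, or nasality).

The segment that alternates is /b/, which surfaces as [p] when adjacent to /t͡ʃ/.
The change voiced → voiceless matches the voicing of the preceding /t͡ʃ/, identifying this as voicing assimilation.
The same holds elsewhere in the data: /ʈ/ → [ɖ] after /d͡z/ (voiceless → voiced, matching voiced); /d/ → [t] after /ɸ/ (voiced → voiceless, matching voiceless); /ʈ/ → [ɖ] after /ɟ/ (voiceless → voiced, matching voiced) — only voicing changes, and always toward the preceding segment.

voicing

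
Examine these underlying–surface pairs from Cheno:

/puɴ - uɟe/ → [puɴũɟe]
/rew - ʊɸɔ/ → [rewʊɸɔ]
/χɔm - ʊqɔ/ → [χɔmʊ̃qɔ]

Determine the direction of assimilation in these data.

progressive

The vowel /u/ surfaces as nasalised [ũ] next to the preceding nasal /ɴ/ — it has acquired the [+nasal] feature of its neighbour.
The other form shows the same pattern: /ʊ/ → [ʊ̃] after /m/ — each time a vowel is nasalised next to a preceding nasal.
No change occurs in [rewʊɸɔ] because the vowel at the boundary is adjacent to an oral consonant, not a nasal (/ʊ/ next to /w/).
Because the conditioning nasal is to the left of the vowel that changes, the process is progressive (perseverative).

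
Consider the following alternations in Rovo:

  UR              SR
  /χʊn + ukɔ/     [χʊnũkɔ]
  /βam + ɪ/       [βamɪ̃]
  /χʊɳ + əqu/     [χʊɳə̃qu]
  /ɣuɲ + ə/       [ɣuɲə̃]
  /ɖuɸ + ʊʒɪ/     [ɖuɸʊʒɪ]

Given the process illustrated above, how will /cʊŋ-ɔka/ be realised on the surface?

The data show progressive nasality assimilation (vowel nasalisation): /u/ → [ũ] after /n/; /ɪ/ → [ɪ̃] after /m/; /ə/ → [ə̃] after /ɳ/; /ə/ → [ə̃] after /ɲ/ — a vowel is nasalised by an immediately preceding nasal consonant.
No change occurs in [ɖuɸʊʒɪ] because the vowel at the boundary is adjacent to an oral consonant, not a nasal (/ʊ/ next to /ɸ/).
The vowel /ɔ/ is adjacent to the preceding nasal /ŋ/, so it acquires [+nasal] and surfaces as [ɔ̃].

[cʊŋɔ̃ka]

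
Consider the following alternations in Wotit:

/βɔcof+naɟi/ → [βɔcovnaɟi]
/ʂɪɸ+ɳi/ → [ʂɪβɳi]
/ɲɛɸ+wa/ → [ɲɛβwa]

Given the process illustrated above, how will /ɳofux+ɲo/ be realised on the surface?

The data show regressive voicing assimilation: /f/ → [v] before /n/; /ɸ/ → [β] before /ɳ/; /ɸ/ → [β] before /w/. In each pair only voicing changes, matching the following consonant, while place and manner stay constant.
/x/ is a voiceless velar fricative. The following trigger /ɲ/ is voiced, so /x/ must become voiced as well.
A voiced velar fricative is [ɣ], so the surface segment is [ɣ].

[ɳofuɣɲo]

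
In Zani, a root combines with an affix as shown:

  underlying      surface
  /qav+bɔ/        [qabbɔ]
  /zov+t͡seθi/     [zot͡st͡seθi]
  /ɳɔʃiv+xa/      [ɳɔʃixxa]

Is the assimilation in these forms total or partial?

total assimilation

The segment that alternates is /v/, which surfaces as [b] when adjacent to /b/.
The output [b] is identical to the trigger /b/ — every feature (place, manner, voicing) has been copied — so this is total assimilation.
The other forms behave the same way: /v/ → [t͡s] before /t͡s/; /v/ → [x] before /x/ — in each case the output is a copy of the following consonant.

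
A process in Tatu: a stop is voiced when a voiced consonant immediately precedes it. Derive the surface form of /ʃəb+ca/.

[ʃəbɟa]

/c/ is a voiceless palatal stop. The preceding trigger /b/ is voiced, so /c/ must become voiced as well.
The voiced palatal stop is [ɟ], so /c/ → [ɟ].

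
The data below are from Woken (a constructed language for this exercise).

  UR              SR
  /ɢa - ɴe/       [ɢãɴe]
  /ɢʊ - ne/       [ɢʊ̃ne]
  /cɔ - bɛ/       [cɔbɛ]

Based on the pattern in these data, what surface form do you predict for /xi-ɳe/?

The data show regressive nasality assimilation (vowel nasalisation): /a/ → [ã] before /ɴ/; /ʊ/ → [ʊ̃] before /n/ — a vowel is nasalised by an immediately following nasal consonant.
No change occurs in [cɔbɛ] because the vowel at the boundary is adjacent to an oral consonant, not a nasal (/ɔ/ next to /b/).
The vowel /i/ is adjacent to the following nasal /ɳ/, so it acquires [+nasal] and surfaces as [ĩ].

[xĩɳe]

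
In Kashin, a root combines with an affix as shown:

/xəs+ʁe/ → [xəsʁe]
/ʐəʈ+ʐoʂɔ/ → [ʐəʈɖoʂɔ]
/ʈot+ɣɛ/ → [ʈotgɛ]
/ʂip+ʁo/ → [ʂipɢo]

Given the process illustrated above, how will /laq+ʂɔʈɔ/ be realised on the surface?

The data show progressive manner assimilation: /ʐ/ → [ɖ] after /ʈ/; /ɣ/ → [g] after /t/; /ʁ/ → [ɢ] after /p/. In each pair only manner changes, matching the preceding consonant, while place and voice stay constant.
No alternation appears in [xəsʁe]: there the adjacent consonants already agree in manner (/ʁ/ and /s/ are both fricatives), so this form is consistent with the same rule.
The rule targets /ʂ/ (voiceless retroflex fricative), which sits after the trigger /q/ (stop).
Changing only its manner to stop gives [ʈ] — the voiceless retroflex stop.

[laqʈɔʈɔ]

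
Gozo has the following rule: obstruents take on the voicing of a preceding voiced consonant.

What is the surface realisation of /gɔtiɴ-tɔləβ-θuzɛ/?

/t/ is a voiceless alveolar stop. The preceding trigger /ɴ/ is voiced, so /t/ must become voiced as well.
The voiced alveolar stop is [d], so /t/ → [d].
The same rule applies at the second boundary: /θ/ → [ð] next to /β/.

[gɔtiɴdɔləβðuzɛ]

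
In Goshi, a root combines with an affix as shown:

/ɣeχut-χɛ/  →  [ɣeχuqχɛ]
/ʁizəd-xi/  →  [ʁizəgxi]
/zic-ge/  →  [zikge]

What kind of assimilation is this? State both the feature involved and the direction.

Comparing underlying and surface forms, /t/ → [q] is the alternation; the neighbouring /χ/ is constant.
The change alveolar → uvular matches the place of the following /χ/, identifying this as place assimilation.
Manner and voice are unchanged, so the assimilation is partial, not total.
Checking the remaining alternations: /d/ → [g] before /x/ (alveolar → velar, matching velar); /c/ → [k] before /g/ (palatal → velar, matching velar) — only place changes, and always toward the following segment.
Since the segment that changes precedes the conditioning segment, the assimilation is regressive.

regressive place assimilation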